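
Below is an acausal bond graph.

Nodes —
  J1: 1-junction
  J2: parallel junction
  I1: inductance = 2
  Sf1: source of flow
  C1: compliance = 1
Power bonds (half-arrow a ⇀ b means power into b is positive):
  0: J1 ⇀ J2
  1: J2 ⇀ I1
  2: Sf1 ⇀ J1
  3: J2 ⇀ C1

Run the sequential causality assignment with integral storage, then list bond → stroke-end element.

bond 0 stroke at J1
bond 1 stroke at I1
bond 2 stroke at Sf1
bond 3 stroke at J2

β2 |Sf1  (source Sf1 imposes f)
β0 |J1  (J1: bond 2 brought flow, rest push out)
β1 |I1  (I1: I, integral causality)
β3 |J2  (only one effort-in slot at J2)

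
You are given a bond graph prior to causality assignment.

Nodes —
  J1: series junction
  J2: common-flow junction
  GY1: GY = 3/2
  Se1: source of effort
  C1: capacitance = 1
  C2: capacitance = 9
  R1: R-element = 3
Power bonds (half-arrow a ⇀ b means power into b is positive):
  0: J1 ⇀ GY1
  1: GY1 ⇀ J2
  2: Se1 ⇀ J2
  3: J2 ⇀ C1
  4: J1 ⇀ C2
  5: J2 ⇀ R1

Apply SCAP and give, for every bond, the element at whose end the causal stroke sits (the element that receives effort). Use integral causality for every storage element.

#2 →J2  (Se1 fixes effort; stroke away)
#3 →J2  (C1 outputs effort q/C1)
#4 →J1  (C2 outputs effort q/C2)
#0 →GY1  (J1 needs exactly one f-in)
#1 →GY1  (GY1: gyrator matches bond 0)
#5 →J2  (J2: bond 1 brought flow, rest push out)

#0 |GY1
#1 |GY1
#2 |J2
#3 |J2
#4 |J1
#5 |J2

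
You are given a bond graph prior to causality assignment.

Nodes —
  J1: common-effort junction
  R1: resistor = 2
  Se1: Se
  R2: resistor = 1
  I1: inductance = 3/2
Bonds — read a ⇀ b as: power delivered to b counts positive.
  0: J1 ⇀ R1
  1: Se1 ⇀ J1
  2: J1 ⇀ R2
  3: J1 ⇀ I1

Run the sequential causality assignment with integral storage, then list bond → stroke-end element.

b0 stroke at R1
b1 stroke at J1
b2 stroke at R2
b3 stroke at I1

β1 stroke at J1  (source Se1 imposes e)
β0 stroke at R1  (J1 effort already set via bond 1)
β2 stroke at R2  (J1 effort already set via bond 1)
β3 stroke at I1  (J1: bond 1 brought effort, rest push out)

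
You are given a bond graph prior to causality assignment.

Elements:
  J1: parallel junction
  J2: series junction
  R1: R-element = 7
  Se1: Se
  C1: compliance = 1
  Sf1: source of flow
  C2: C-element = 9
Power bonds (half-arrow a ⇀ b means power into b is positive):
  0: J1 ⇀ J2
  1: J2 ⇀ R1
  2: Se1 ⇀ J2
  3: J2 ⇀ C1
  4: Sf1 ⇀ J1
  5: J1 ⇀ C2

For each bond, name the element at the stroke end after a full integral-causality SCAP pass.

bond 0 stroke at J2
bond 1 stroke at R1
bond 2 stroke at J2
bond 3 stroke at J2
bond 4 stroke at Sf1
bond 5 stroke at J1

#2 stroke→J2  (source Se1 imposes e)
#4 stroke→Sf1  (Sf1 fixes flow; stroke at Sf1)
#3 stroke→J2  (C1: C, integral causality)
#5 stroke→J1  (C2 integral (e out))
#0 stroke→J2  (J1: bond 5 brought effort, rest push out)
#1 stroke→R1  (only one flow-in slot at J2)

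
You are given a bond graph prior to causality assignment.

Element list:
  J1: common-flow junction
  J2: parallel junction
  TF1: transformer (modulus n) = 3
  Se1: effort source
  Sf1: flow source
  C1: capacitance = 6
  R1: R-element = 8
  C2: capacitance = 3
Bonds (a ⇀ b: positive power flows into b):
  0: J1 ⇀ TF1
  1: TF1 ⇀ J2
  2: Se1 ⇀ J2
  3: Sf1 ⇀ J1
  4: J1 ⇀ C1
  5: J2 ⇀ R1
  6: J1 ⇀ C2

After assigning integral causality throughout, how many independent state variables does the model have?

bond 2 stroke→J2  (Se1 (Se) sets effort on bond)
bond 3 stroke→Sf1  (Sf1: flow source, stroke at near end)
bond 0 stroke→J1  (common-f at J1 fixed by 3)
bond 4 stroke→J1  (J1 flow already set via bond 3)
bond 6 stroke→J1  (1-jn J1 has f-setter on 3)
bond 1 stroke→TF1  (0-jn J2 has e-setter on 2)
bond 5 stroke→R1  (0-jn J2 has e-setter on 2)

2  (C1, C2 all integral)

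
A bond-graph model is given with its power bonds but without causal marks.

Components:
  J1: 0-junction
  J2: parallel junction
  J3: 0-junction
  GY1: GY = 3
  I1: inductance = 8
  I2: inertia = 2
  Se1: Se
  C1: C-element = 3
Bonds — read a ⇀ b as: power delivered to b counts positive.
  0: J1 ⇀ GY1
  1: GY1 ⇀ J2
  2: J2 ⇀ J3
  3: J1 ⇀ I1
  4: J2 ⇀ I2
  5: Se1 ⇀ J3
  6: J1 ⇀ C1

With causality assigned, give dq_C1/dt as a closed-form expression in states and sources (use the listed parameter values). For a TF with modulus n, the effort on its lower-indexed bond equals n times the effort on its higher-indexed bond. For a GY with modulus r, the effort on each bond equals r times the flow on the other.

b5 →J3  (Se1 (Se) sets effort on bond)
b2 →J2  (J3 effort already set via bond 5)
b1 →GY1  (common-e at J2 fixed by 2)
b4 →I2  (J2 effort already set via bond 2)
b0 →GY1  (GY1: gyrator matches bond 1)
b3 →I1  (I1 integral (f out))
b6 →J1  (J1: last free bond brings effort in)

dq_C1/dt = -E_Se1/3 - p_I1/8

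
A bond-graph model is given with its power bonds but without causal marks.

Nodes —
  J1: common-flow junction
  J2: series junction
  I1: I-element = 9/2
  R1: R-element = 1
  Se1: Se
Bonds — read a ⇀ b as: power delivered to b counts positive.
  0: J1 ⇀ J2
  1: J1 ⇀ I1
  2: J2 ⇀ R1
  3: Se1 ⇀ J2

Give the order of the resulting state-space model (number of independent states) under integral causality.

1  (I1 all integral)

b3 stroke at J2  (source Se1 imposes e)
b1 stroke at I1  (I1: I, integral causality)
b0 stroke at J1  (common-f at J1 fixed by 1)
b2 stroke at J2  (J2 flow already set via bond 0)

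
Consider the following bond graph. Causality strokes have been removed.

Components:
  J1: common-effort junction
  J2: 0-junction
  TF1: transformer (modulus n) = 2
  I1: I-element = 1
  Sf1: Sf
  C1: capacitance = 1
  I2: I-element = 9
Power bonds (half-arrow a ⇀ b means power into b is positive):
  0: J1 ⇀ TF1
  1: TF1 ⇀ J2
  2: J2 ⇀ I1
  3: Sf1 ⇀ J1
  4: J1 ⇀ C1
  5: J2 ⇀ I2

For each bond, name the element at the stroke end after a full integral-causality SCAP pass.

b0 stroke→TF1
b1 stroke→J2
b2 stroke→I1
b3 stroke→Sf1
b4 stroke→J1
b5 stroke→I2

#3 |Sf1  (Sf1 fixes flow; stroke at Sf1)
#2 |I1  (prefer integral on I1)
#4 |J1  (prefer integral on C1)
#0 |TF1  (0-jn J1 has e-setter on 4)
#1 |J2  (through TF1, causality passes straight; one stroke at TF1)
#5 |I2  (J2 effort already set via bond 1)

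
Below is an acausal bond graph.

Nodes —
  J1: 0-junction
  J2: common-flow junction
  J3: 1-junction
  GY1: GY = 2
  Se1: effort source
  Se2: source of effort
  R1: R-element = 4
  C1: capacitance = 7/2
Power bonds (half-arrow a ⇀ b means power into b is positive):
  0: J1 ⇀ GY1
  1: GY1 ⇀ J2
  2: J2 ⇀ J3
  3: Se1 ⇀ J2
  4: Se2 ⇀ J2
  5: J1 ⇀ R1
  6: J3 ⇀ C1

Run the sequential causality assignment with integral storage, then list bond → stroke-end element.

β3 |J2  (Se1 fixes effort; stroke away)
β4 |J2  (Se2 (Se) sets effort on bond)
β6 |J3  (C1 outputs effort q/C1)
β2 |J2  (J3: last free bond brings flow in)
β1 |GY1  (J2: last free bond brings flow in)
β0 |GY1  (through GY1, causality inverts; strokes same side of GY1)
β5 |J1  (only one effort-in slot at J1)

b0 stroke at GY1
b1 stroke at GY1
b2 stroke at J2
b3 stroke at J2
b4 stroke at J2
b5 stroke at J1
b6 stroke at J3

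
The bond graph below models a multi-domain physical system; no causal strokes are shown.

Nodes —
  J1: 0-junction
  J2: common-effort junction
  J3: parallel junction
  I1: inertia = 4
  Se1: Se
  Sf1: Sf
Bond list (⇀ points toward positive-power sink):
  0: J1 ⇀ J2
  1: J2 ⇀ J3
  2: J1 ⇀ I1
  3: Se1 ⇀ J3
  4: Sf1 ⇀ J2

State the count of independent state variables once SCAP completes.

b3 stroke at J3  (Se1 (Se) sets effort on bond)
b4 stroke at Sf1  (Sf1 (Sf) sets flow on bond)
b1 stroke at J2  (J3 effort already set via bond 3)
b0 stroke at J1  (common-e at J2 fixed by 1)
b2 stroke at I1  (J1: bond 0 brought effort, rest push out)

1  (I1 all integral)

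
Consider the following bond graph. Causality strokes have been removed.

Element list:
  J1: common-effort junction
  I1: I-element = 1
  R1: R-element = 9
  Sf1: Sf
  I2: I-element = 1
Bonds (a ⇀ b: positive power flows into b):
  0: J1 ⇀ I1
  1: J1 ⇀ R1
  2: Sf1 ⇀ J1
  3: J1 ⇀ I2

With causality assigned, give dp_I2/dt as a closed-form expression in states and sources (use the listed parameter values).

dp_I2/dt = 9*F_Sf1 - 9*p_I1 - 9*p_I2

β2 stroke→Sf1  (Sf1 (Sf) sets flow on bond)
β0 stroke→I1  (I1 integral (f out))
β3 stroke→I2  (I2 outputs flow p/I2)
β1 stroke→J1  (J1 needs exactly one e-in)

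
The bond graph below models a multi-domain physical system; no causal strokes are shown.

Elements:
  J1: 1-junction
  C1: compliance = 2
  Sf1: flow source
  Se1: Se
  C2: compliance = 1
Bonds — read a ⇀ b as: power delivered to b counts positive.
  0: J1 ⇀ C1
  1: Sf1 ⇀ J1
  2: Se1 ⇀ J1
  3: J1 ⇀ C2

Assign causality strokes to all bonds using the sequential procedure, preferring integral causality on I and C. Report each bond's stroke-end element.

β1 →Sf1  (source Sf1 imposes f)
β2 →J1  (Se1 (Se) sets effort on bond)
β0 →J1  (J1: bond 1 brought flow, rest push out)
β3 →J1  (1-jn J1 has f-setter on 1)

β0 stroke→J1
β1 stroke→Sf1
β2 stroke→J1
β3 stroke→J1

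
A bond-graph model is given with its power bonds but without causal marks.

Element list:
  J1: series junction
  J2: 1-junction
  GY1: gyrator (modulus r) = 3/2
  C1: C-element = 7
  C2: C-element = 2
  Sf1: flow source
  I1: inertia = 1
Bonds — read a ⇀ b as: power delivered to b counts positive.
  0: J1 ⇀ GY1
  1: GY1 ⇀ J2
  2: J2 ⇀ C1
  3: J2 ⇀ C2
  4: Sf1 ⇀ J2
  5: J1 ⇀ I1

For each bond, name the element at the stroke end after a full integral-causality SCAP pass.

#4 →Sf1  (Sf1 (Sf) sets flow on bond)
#1 →J2  (common-f at J2 fixed by 4)
#2 →J2  (common-f at J2 fixed by 4)
#3 →J2  (J2: bond 4 brought flow, rest push out)
#0 →J1  (through GY1, causality inverts; strokes same side of GY1)
#5 →I1  (only one flow-in slot at J1)

β0 stroke→J1
β1 stroke→J2
β2 stroke→J2
β3 stroke→J2
β4 stroke→Sf1
β5 stroke→I1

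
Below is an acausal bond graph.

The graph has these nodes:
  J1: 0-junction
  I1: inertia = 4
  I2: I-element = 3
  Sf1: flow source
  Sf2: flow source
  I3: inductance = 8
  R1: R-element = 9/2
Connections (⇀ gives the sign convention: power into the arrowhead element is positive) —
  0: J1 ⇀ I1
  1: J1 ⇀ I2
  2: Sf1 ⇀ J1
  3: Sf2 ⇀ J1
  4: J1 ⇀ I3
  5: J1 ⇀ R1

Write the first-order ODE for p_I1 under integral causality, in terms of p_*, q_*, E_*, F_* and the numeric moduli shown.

β2 stroke at Sf1  (Sf1: flow source, stroke at near end)
β3 stroke at Sf2  (Sf2: flow source, stroke at near end)
β0 stroke at I1  (prefer integral on I1)
β1 stroke at I2  (prefer integral on I2)
β4 stroke at I3  (I3: I, integral causality)
β5 stroke at J1  (J1: last free bond brings effort in)

dp_I1/dt = 9*F_Sf1/2 + 9*F_Sf2/2 - 9*p_I1/8 - 3*p_I2/2 - 9*p_I3/16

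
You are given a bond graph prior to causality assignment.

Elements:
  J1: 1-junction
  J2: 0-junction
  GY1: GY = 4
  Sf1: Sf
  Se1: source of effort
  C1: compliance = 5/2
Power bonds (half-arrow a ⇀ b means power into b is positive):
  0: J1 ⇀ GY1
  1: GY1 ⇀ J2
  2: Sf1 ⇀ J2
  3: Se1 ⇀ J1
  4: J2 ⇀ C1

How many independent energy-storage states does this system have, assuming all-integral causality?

bond 2 |Sf1  (Sf1 fixes flow; stroke at Sf1)
bond 3 |J1  (source Se1 imposes e)
bond 0 |GY1  (closing 1-jn rule on J1)
bond 1 |GY1  (GY GY1: same side as bond 0)
bond 4 |J2  (J2: last free bond brings effort in)

1  (C1 all integral)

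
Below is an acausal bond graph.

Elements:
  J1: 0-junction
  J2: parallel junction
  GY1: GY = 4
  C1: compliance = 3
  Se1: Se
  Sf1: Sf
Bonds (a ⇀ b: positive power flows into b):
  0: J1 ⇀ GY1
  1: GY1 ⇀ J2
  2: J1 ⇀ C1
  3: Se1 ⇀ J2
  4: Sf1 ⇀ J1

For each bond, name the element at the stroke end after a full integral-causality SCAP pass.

b0 stroke at GY1
b1 stroke at GY1
b2 stroke at J1
b3 stroke at J2
b4 stroke at Sf1

bond 3 →J2  (Se1 fixes effort; stroke away)
bond 4 →Sf1  (Sf1 fixes flow; stroke at Sf1)
bond 1 →GY1  (J2: bond 3 brought effort, rest push out)
bond 0 →GY1  (GY1: gyrator matches bond 1)
bond 2 →J1  (J1: last free bond brings effort in)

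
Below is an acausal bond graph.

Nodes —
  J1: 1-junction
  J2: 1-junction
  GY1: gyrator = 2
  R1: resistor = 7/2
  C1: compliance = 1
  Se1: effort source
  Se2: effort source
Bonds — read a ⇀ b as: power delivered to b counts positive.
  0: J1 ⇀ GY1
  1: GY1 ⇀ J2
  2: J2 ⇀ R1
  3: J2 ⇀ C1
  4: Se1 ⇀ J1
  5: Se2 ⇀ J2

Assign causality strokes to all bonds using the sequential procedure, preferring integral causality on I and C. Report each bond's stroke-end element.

β4 stroke→J1  (Se1: effort source, stroke at far end)
β5 stroke→J2  (Se2 (Se) sets effort on bond)
β0 stroke→GY1  (closing 1-jn rule on J1)
β1 stroke→GY1  (GY1 both-in/both-out from 0)
β2 stroke→J2  (1-jn J2 has f-setter on 1)
β3 stroke→J2  (J2 flow already set via bond 1)

bond 0 stroke at GY1
bond 1 stroke at GY1
bond 2 stroke at J2
bond 3 stroke at J2
bond 4 stroke at J1
bond 5 stroke at J2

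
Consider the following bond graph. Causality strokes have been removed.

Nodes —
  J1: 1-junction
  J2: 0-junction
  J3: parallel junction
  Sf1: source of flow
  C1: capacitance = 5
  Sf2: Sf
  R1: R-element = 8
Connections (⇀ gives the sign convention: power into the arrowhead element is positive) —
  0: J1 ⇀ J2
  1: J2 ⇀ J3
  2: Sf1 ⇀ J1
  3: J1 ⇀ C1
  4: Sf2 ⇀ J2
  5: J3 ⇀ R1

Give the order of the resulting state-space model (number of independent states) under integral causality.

1  (C1 all integral)

bond 2 |Sf1  (Sf1 (Sf) sets flow on bond)
bond 4 |Sf2  (Sf2: flow source, stroke at near end)
bond 0 |J1  (J1 flow already set via bond 2)
bond 3 |J1  (J1: bond 2 brought flow, rest push out)
bond 1 |J2  (J2 needs exactly one e-in)
bond 5 |J3  (only one effort-in slot at J3)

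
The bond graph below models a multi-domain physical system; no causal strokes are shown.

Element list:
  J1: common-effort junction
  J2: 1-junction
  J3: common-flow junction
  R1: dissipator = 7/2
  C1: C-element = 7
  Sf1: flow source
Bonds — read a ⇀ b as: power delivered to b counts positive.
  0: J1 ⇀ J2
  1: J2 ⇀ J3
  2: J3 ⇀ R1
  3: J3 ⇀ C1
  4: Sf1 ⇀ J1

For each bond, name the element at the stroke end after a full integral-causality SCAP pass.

β4 |Sf1  (Sf1: flow source, stroke at near end)
β0 |J1  (J1: last free bond brings effort in)
β1 |J2  (J2: bond 0 brought flow, rest push out)
β2 |J3  (common-f at J3 fixed by 1)
β3 |J3  (common-f at J3 fixed by 1)

β0 |J1
β1 |J2
β2 |J3
β3 |J3
β4 |Sf1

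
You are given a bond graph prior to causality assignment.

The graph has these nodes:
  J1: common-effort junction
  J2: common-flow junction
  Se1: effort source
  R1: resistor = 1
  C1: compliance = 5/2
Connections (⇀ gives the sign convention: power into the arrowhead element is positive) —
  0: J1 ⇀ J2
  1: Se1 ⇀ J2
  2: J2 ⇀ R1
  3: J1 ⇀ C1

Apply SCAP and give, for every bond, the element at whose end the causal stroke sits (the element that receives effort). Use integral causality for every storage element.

b0 stroke at J2
b1 stroke at J2
b2 stroke at R1
b3 stroke at J1

bond 1 |J2  (Se1 fixes effort; stroke away)
bond 3 |J1  (C1 integral (e out))
bond 0 |J2  (common-e at J1 fixed by 3)
bond 2 |R1  (J2 needs exactly one f-in)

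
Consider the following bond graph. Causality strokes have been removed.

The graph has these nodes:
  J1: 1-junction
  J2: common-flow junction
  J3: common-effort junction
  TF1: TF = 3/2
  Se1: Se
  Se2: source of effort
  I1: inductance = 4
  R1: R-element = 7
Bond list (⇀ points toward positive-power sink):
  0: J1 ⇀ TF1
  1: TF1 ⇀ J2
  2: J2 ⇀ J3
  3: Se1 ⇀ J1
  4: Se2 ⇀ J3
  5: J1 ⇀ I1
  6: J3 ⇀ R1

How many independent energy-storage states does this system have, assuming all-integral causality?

#3 stroke→J1  (Se1: effort source, stroke at far end)
#4 stroke→J3  (Se2 (Se) sets effort on bond)
#2 stroke→J2  (common-e at J3 fixed by 4)
#6 stroke→R1  (common-e at J3 fixed by 4)
#1 stroke→TF1  (only one flow-in slot at J2)
#0 stroke→J1  (through TF1, causality passes straight; one stroke at TF1)
#5 stroke→I1  (closing 1-jn rule on J1)

1  (I1 all integral)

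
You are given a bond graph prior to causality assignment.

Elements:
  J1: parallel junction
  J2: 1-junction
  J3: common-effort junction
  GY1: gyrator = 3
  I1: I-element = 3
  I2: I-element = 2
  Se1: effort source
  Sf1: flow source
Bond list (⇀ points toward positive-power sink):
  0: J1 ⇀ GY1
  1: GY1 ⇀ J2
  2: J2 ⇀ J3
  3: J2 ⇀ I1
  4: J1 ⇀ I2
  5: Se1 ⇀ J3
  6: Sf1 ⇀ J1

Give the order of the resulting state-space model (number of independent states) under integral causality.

bond 5 stroke→J3  (Se1: effort source, stroke at far end)
bond 6 stroke→Sf1  (Sf1: flow source, stroke at near end)
bond 2 stroke→J2  (J3 effort already set via bond 5)
bond 3 stroke→I1  (I1 integral (f out))
bond 1 stroke→J2  (J2 flow already set via bond 3)
bond 0 stroke→J1  (GY GY1: same side as bond 1)
bond 4 stroke→I2  (J1 effort already set via bond 0)

2  (I1, I2 all integral)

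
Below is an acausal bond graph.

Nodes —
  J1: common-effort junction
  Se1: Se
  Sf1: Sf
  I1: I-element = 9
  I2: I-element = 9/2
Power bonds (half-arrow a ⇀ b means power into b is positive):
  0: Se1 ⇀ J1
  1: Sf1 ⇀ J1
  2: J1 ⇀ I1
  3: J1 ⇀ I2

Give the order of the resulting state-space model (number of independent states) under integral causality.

b0 stroke at J1  (source Se1 imposes e)
b1 stroke at Sf1  (source Sf1 imposes f)
b2 stroke at I1  (J1 effort already set via bond 0)
b3 stroke at I2  (0-jn J1 has e-setter on 0)

2  (I1, I2 all integral)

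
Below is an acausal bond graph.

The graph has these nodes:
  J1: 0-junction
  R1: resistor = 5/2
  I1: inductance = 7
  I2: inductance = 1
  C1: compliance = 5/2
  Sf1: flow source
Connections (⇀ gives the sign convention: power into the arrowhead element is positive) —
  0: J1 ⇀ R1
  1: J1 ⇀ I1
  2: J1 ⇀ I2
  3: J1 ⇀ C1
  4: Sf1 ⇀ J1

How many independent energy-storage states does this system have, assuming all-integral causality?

3  (C1, I1, I2 all integral)

b4 stroke at Sf1  (source Sf1 imposes f)
b1 stroke at I1  (prefer integral on I1)
b2 stroke at I2  (I2 outputs flow p/I2)
b3 stroke at J1  (C1: C, integral causality)
b0 stroke at R1  (J1 effort already set via bond 3)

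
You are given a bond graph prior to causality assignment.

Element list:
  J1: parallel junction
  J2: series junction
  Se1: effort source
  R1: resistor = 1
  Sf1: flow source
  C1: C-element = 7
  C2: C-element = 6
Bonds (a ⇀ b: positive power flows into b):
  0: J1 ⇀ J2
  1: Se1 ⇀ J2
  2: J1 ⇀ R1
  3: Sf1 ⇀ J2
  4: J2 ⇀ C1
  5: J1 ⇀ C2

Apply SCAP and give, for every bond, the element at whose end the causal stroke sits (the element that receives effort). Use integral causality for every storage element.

b1 stroke at J2  (Se1 (Se) sets effort on bond)
b3 stroke at Sf1  (Sf1 fixes flow; stroke at Sf1)
b0 stroke at J2  (common-f at J2 fixed by 3)
b4 stroke at J2  (J2: bond 3 brought flow, rest push out)
b5 stroke at J1  (C2 outputs effort q/C2)
b2 stroke at R1  (J1 effort already set via bond 5)

b0 stroke→J2
b1 stroke→J2
b2 stroke→R1
b3 stroke→Sf1
b4 stroke→J2
b5 stroke→J1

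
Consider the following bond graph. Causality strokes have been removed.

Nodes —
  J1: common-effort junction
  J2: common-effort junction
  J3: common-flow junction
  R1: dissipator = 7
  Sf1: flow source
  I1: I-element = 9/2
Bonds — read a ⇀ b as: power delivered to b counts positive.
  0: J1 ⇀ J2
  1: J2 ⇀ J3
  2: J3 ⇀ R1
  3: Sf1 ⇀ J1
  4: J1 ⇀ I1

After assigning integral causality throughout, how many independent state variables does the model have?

b3 |Sf1  (Sf1 (Sf) sets flow on bond)
b4 |I1  (I1: I, integral causality)
b0 |J1  (J1: last free bond brings effort in)
b1 |J2  (J2: last free bond brings effort in)
b2 |J3  (J3 flow already set via bond 1)

1  (I1 all integral)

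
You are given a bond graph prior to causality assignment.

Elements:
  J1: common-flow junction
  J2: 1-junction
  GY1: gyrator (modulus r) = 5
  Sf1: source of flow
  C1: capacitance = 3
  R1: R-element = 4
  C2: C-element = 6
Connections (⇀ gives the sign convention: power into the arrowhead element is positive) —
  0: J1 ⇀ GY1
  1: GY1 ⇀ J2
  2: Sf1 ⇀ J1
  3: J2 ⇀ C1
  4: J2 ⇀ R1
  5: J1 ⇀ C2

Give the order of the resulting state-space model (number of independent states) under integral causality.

2  (C1, C2 all integral)

#2 stroke→Sf1  (source Sf1 imposes f)
#0 stroke→J1  (J1 flow already set via bond 2)
#5 stroke→J1  (1-jn J1 has f-setter on 2)
#1 stroke→J2  (GY1 both-in/both-out from 0)
#3 stroke→J2  (C1: C, integral causality)
#4 stroke→R1  (only one flow-in slot at J2)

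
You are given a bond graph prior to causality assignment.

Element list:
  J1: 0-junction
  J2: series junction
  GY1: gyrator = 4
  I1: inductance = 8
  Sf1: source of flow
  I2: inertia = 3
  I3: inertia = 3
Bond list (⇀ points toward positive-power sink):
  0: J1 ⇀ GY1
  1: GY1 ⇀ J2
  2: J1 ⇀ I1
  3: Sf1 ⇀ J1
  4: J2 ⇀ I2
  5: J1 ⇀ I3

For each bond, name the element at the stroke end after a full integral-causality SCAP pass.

β3 →Sf1  (Sf1 (Sf) sets flow on bond)
β2 →I1  (I1 integral (f out))
β4 →I2  (prefer integral on I2)
β1 →J2  (J2: bond 4 brought flow, rest push out)
β0 →J1  (GY GY1: same side as bond 1)
β5 →I3  (J1: bond 0 brought effort, rest push out)

#0 |J1
#1 |J2
#2 |I1
#3 |Sf1
#4 |I2
#5 |I3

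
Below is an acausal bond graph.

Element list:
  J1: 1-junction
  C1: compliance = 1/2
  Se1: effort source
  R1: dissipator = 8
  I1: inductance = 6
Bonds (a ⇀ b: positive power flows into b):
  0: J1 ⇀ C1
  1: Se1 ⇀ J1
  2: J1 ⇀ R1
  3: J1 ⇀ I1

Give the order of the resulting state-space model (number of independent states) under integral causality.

2  (C1, I1 all integral)

bond 1 |J1  (Se1: effort source, stroke at far end)
bond 0 |J1  (prefer integral on C1)
bond 3 |I1  (I1: I, integral causality)
bond 2 |J1  (J1: bond 3 brought flow, rest push out)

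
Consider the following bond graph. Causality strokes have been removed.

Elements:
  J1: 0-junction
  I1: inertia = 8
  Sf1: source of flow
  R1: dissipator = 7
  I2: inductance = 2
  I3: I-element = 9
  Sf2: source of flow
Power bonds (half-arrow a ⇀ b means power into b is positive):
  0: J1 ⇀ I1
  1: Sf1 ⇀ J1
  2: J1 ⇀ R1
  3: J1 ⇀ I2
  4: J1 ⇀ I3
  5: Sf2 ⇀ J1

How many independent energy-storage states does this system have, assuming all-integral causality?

3  (I1, I2, I3 all integral)

β1 stroke→Sf1  (Sf1 fixes flow; stroke at Sf1)
β5 stroke→Sf2  (Sf2 (Sf) sets flow on bond)
β0 stroke→I1  (I1 outputs flow p/I1)
β3 stroke→I2  (I2 outputs flow p/I2)
β4 stroke→I3  (I3: I, integral causality)
β2 stroke→J1  (J1 needs exactly one e-in)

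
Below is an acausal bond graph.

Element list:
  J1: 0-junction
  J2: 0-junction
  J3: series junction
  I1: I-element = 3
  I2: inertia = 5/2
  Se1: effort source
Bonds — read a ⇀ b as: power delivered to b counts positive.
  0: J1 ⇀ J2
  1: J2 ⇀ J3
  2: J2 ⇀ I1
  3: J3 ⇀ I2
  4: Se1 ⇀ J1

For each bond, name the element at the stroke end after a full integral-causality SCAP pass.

bond 0 stroke→J2
bond 1 stroke→J3
bond 2 stroke→I1
bond 3 stroke→I2
bond 4 stroke→J1

#4 |J1  (Se1: effort source, stroke at far end)
#0 |J2  (J1 effort already set via bond 4)
#1 |J3  (J2: bond 0 brought effort, rest push out)
#2 |I1  (common-e at J2 fixed by 0)
#3 |I2  (closing 1-jn rule on J3)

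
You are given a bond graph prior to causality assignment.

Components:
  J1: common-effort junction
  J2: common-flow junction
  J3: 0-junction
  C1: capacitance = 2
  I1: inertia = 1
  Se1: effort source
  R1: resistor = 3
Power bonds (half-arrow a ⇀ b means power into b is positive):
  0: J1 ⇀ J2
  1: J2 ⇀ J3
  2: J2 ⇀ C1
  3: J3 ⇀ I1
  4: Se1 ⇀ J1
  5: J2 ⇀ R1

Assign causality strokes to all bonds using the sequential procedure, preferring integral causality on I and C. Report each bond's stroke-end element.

b0 |J2
b1 |J3
b2 |J2
b3 |I1
b4 |J1
b5 |J2

b4 stroke at J1  (Se1: effort source, stroke at far end)
b0 stroke at J2  (common-e at J1 fixed by 4)
b2 stroke at J2  (prefer integral on C1)
b3 stroke at I1  (I1 integral (f out))
b1 stroke at J3  (J3 needs exactly one e-in)
b5 stroke at J2  (J2 flow already set via bond 1)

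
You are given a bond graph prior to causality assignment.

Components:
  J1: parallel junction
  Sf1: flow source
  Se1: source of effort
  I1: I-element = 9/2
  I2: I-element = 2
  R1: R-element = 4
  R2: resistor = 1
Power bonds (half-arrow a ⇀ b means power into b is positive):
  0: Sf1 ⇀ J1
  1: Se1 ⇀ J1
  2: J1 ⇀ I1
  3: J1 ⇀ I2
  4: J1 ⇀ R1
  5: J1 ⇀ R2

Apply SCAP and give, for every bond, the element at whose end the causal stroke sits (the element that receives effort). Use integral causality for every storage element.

b0 →Sf1  (Sf1 (Sf) sets flow on bond)
b1 →J1  (Se1 fixes effort; stroke away)
b2 →I1  (J1 effort already set via bond 1)
b3 →I2  (J1: bond 1 brought effort, rest push out)
b4 →R1  (J1 effort already set via bond 1)
b5 →R2  (0-jn J1 has e-setter on 1)

bond 0 |Sf1
bond 1 |J1
bond 2 |I1
bond 3 |I2
bond 4 |R1
bond 5 |R2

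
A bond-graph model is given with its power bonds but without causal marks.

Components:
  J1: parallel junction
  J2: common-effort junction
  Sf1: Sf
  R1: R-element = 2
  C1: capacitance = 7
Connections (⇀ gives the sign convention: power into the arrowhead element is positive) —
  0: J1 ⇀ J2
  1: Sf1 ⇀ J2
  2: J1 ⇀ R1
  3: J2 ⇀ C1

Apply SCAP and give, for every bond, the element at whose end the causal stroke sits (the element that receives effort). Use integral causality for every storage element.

bond 0 →J1
bond 1 →Sf1
bond 2 →R1
bond 3 →J2

#1 →Sf1  (Sf1 fixes flow; stroke at Sf1)
#3 →J2  (prefer integral on C1)
#0 →J1  (J2 effort already set via bond 3)
#2 →R1  (J1 effort already set via bond 0)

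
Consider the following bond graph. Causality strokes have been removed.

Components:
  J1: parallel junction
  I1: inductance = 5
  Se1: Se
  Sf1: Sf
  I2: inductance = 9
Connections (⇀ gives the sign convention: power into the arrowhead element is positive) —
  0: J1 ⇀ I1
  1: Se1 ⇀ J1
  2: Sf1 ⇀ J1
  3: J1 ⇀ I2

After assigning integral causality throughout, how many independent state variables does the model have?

#1 stroke→J1  (source Se1 imposes e)
#2 stroke→Sf1  (Sf1 (Sf) sets flow on bond)
#0 stroke→I1  (common-e at J1 fixed by 1)
#3 stroke→I2  (0-jn J1 has e-setter on 1)

2  (I1, I2 all integral)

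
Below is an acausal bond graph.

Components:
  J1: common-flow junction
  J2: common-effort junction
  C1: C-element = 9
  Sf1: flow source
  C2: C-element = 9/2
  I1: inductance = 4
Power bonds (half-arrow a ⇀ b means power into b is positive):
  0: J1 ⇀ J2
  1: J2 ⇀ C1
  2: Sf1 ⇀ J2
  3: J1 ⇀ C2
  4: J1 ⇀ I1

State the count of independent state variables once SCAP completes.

3  (C1, C2, I1 all integral)

bond 2 →Sf1  (Sf1 fixes flow; stroke at Sf1)
bond 1 →J2  (prefer integral on C1)
bond 0 →J1  (0-jn J2 has e-setter on 1)
bond 3 →J1  (prefer integral on C2)
bond 4 →I1  (J1 needs exactly one f-in)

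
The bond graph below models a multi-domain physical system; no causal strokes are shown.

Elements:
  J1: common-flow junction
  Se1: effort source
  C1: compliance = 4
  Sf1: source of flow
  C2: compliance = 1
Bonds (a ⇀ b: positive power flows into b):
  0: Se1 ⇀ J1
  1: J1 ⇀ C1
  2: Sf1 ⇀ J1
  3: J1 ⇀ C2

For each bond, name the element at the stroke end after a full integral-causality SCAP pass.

#0 →J1  (source Se1 imposes e)
#2 →Sf1  (source Sf1 imposes f)
#1 →J1  (common-f at J1 fixed by 2)
#3 →J1  (J1 flow already set via bond 2)

b0 |J1
b1 |J1
b2 |Sf1
b3 |J1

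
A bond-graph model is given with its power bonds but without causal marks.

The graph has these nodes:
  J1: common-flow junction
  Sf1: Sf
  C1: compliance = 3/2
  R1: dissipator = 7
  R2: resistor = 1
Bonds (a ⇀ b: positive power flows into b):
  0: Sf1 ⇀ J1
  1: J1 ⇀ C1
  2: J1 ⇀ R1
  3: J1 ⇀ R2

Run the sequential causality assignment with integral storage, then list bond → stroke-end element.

#0 |Sf1
#1 |J1
#2 |J1
#3 |J1

#0 stroke→Sf1  (Sf1 (Sf) sets flow on bond)
#1 stroke→J1  (common-f at J1 fixed by 0)
#2 stroke→J1  (J1 flow already set via bond 0)
#3 stroke→J1  (J1: bond 0 brought flow, rest push out)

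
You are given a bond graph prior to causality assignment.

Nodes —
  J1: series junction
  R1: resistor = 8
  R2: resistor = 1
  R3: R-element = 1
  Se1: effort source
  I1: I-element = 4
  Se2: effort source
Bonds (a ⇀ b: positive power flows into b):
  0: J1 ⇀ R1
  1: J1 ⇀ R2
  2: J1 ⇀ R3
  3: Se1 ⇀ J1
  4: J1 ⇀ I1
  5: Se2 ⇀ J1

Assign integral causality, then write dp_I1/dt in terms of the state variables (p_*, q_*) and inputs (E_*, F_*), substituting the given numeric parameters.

dp_I1/dt = E_Se1 + E_Se2 - 5*p_I1/2

bond 3 stroke at J1  (Se1: effort source, stroke at far end)
bond 5 stroke at J1  (Se2: effort source, stroke at far end)
bond 4 stroke at I1  (I1 outputs flow p/I1)
bond 0 stroke at J1  (J1: bond 4 brought flow, rest push out)
bond 1 stroke at J1  (common-f at J1 fixed by 4)
bond 2 stroke at J1  (common-f at J1 fixed by 4)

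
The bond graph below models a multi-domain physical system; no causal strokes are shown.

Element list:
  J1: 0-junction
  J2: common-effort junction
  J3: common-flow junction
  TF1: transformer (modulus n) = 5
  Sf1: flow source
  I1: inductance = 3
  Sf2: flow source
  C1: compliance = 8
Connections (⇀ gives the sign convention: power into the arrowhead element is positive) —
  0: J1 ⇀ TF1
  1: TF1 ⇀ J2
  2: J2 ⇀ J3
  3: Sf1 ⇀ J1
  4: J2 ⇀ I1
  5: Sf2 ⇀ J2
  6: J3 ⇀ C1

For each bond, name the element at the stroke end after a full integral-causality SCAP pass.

β0 |J1
β1 |TF1
β2 |J2
β3 |Sf1
β4 |I1
β5 |Sf2
β6 |J3

β3 stroke→Sf1  (source Sf1 imposes f)
β5 stroke→Sf2  (source Sf2 imposes f)
β0 stroke→J1  (closing 0-jn rule on J1)
β1 stroke→TF1  (TF TF1: opposite of bond 0)
β4 stroke→I1  (I1 integral (f out))
β2 stroke→J2  (only one effort-in slot at J2)
β6 stroke→J3  (1-jn J3 has f-setter on 2)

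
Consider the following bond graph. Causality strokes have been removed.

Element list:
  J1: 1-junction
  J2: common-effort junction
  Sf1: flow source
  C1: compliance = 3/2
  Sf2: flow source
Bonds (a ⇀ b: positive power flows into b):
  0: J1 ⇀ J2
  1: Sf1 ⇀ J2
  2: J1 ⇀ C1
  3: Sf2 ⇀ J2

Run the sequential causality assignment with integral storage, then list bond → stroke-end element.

b1 stroke at Sf1  (Sf1 fixes flow; stroke at Sf1)
b3 stroke at Sf2  (Sf2 fixes flow; stroke at Sf2)
b0 stroke at J2  (only one effort-in slot at J2)
b2 stroke at J1  (J1 flow already set via bond 0)

#0 stroke→J2
#1 stroke→Sf1
#2 stroke→J1
#3 stroke→Sf2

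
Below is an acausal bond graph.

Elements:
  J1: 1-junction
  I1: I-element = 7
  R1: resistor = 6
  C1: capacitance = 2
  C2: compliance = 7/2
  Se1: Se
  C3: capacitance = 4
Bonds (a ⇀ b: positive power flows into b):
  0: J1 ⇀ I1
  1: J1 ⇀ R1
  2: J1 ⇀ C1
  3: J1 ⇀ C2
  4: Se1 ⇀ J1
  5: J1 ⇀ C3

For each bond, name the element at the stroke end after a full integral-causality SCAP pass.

bond 0 stroke at I1
bond 1 stroke at J1
bond 2 stroke at J1
bond 3 stroke at J1
bond 4 stroke at J1
bond 5 stroke at J1

b4 stroke at J1  (source Se1 imposes e)
b0 stroke at I1  (I1: I, integral causality)
b1 stroke at J1  (J1 flow already set via bond 0)
b2 stroke at J1  (1-jn J1 has f-setter on 0)
b3 stroke at J1  (J1 flow already set via bond 0)
b5 stroke at J1  (common-f at J1 fixed by 0)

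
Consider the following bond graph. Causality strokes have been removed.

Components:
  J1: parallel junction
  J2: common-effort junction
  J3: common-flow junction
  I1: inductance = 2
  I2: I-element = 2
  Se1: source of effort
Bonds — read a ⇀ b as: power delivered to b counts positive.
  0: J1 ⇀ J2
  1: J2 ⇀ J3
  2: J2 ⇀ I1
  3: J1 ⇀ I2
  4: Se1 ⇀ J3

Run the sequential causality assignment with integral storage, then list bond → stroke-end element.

β0 stroke at J1
β1 stroke at J2
β2 stroke at I1
β3 stroke at I2
β4 stroke at J3

bond 4 |J3  (Se1 (Se) sets effort on bond)
bond 1 |J2  (J3: last free bond brings flow in)
bond 0 |J1  (0-jn J2 has e-setter on 1)
bond 2 |I1  (0-jn J2 has e-setter on 1)
bond 3 |I2  (common-e at J1 fixed by 0)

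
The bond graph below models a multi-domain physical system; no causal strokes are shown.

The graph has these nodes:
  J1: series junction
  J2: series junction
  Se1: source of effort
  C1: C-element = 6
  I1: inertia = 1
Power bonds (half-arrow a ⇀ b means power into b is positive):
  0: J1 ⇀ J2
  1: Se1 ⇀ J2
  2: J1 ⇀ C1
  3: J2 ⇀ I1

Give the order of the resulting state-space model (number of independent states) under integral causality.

β1 →J2  (Se1 (Se) sets effort on bond)
β2 →J1  (C1: C, integral causality)
β0 →J2  (J1 needs exactly one f-in)
β3 →I1  (only one flow-in slot at J2)

2  (C1, I1 all integral)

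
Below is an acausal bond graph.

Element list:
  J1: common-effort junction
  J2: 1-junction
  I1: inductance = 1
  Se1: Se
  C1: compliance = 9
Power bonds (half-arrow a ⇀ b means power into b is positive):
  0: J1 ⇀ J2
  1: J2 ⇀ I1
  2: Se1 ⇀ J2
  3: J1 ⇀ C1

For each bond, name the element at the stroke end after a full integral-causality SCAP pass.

bond 0 →J2
bond 1 →I1
bond 2 →J2
bond 3 →J1

b2 stroke→J2  (Se1 (Se) sets effort on bond)
b1 stroke→I1  (I1 integral (f out))
b0 stroke→J2  (common-f at J2 fixed by 1)
b3 stroke→J1  (J1 needs exactly one e-in)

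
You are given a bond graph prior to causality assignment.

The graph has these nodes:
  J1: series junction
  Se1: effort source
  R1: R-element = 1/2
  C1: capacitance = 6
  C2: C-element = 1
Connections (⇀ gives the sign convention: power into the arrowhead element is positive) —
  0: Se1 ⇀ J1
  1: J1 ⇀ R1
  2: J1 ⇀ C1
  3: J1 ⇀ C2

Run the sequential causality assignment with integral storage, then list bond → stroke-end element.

bond 0 stroke→J1
bond 1 stroke→R1
bond 2 stroke→J1
bond 3 stroke→J1

b0 →J1  (Se1: effort source, stroke at far end)
b2 →J1  (C1 outputs effort q/C1)
b3 →J1  (prefer integral on C2)
b1 →R1  (J1: last free bond brings flow in)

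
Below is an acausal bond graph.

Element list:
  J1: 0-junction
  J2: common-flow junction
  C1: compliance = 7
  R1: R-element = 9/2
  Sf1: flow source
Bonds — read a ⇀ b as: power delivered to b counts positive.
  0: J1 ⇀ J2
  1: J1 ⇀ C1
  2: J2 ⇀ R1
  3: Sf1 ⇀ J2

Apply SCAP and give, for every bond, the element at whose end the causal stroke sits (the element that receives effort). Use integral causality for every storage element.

β0 →J2
β1 →J1
β2 →J2
β3 →Sf1

b3 →Sf1  (Sf1 fixes flow; stroke at Sf1)
b0 →J2  (common-f at J2 fixed by 3)
b2 →J2  (common-f at J2 fixed by 3)
b1 →J1  (J1 needs exactly one e-in)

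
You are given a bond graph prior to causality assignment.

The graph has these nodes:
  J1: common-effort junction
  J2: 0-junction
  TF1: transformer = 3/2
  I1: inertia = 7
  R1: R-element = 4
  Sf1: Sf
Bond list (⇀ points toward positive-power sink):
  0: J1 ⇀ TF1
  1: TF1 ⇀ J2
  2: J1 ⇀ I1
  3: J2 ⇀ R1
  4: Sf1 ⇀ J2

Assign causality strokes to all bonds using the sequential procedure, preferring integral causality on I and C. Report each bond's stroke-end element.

b4 →Sf1  (Sf1 fixes flow; stroke at Sf1)
b2 →I1  (I1: I, integral causality)
b0 →J1  (J1 needs exactly one e-in)
b1 →TF1  (through TF1, causality passes straight; one stroke at TF1)
b3 →J2  (J2 needs exactly one e-in)

bond 0 stroke→J1
bond 1 stroke→TF1
bond 2 stroke→I1
bond 3 stroke→J2
bond 4 stroke→Sf1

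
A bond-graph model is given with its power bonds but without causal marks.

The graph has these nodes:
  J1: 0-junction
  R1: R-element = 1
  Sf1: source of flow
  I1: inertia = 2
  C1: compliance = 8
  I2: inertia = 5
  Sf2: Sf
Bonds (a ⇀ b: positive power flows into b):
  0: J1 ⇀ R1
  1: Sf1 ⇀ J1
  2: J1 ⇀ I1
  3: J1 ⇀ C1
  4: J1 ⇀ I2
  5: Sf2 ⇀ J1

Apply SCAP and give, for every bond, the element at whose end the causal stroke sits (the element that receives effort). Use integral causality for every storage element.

#0 →R1
#1 →Sf1
#2 →I1
#3 →J1
#4 →I2
#5 →Sf2

bond 1 →Sf1  (Sf1: flow source, stroke at near end)
bond 5 →Sf2  (Sf2 (Sf) sets flow on bond)
bond 2 →I1  (prefer integral on I1)
bond 3 →J1  (prefer integral on C1)
bond 0 →R1  (0-jn J1 has e-setter on 3)
bond 4 →I2  (common-e at J1 fixed by 3)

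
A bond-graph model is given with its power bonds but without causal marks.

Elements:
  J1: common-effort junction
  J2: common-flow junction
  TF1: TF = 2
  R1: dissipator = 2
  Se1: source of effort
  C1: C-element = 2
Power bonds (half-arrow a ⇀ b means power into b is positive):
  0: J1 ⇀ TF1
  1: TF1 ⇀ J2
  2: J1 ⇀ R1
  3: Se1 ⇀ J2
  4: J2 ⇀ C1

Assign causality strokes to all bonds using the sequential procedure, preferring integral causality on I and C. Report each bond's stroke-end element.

bond 3 →J2  (Se1 fixes effort; stroke away)
bond 4 →J2  (C1: C, integral causality)
bond 1 →TF1  (J2: last free bond brings flow in)
bond 0 →J1  (TF1: transformer flips bond 1)
bond 2 →R1  (0-jn J1 has e-setter on 0)

β0 stroke at J1
β1 stroke at TF1
β2 stroke at R1
β3 stroke at J2
β4 stroke at J2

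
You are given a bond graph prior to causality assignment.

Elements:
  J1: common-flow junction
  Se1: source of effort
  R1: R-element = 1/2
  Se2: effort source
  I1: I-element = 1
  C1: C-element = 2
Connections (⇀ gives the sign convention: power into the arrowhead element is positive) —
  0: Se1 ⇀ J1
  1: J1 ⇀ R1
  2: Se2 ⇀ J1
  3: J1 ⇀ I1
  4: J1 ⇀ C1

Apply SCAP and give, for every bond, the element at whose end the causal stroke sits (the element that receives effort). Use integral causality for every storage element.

#0 →J1  (source Se1 imposes e)
#2 →J1  (Se2: effort source, stroke at far end)
#3 →I1  (I1 outputs flow p/I1)
#1 →J1  (common-f at J1 fixed by 3)
#4 →J1  (J1 flow already set via bond 3)

β0 |J1
β1 |J1
β2 |J1
β3 |I1
β4 |J1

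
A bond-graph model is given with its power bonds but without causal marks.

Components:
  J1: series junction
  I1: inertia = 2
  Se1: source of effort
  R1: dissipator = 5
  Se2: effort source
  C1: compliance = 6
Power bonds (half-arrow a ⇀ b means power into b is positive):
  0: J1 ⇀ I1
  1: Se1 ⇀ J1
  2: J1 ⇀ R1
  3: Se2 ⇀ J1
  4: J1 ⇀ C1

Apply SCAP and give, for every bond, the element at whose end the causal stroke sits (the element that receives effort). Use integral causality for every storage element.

#0 →I1
#1 →J1
#2 →J1
#3 →J1
#4 →J1

b1 →J1  (Se1 (Se) sets effort on bond)
b3 →J1  (Se2 fixes effort; stroke away)
b0 →I1  (I1: I, integral causality)
b2 →J1  (common-f at J1 fixed by 0)
b4 →J1  (1-jn J1 has f-setter on 0)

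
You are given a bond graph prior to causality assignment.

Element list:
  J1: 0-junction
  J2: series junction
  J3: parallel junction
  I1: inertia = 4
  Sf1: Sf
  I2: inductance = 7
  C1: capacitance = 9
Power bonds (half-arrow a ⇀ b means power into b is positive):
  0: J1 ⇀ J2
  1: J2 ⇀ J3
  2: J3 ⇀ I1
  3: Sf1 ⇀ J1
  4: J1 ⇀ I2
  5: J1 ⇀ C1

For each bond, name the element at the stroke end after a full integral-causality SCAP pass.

b3 →Sf1  (Sf1 fixes flow; stroke at Sf1)
b2 →I1  (prefer integral on I1)
b1 →J3  (closing 0-jn rule on J3)
b0 →J2  (common-f at J2 fixed by 1)
b4 →I2  (I2: I, integral causality)
b5 →J1  (J1 needs exactly one e-in)

β0 →J2
β1 →J3
β2 →I1
β3 →Sf1
β4 →I2
β5 →J1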